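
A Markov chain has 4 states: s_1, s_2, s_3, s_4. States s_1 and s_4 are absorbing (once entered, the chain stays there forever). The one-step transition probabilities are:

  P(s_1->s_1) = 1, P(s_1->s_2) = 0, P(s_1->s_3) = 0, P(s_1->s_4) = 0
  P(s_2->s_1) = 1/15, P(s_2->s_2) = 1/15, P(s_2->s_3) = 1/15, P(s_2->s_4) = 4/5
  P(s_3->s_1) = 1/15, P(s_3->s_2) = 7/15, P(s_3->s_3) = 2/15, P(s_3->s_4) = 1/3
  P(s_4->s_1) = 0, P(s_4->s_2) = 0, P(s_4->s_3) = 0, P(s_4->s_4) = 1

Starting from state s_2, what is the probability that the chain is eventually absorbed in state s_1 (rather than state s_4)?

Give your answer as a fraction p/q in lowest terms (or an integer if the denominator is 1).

Let a_i = P(absorbed in s_1 | start in state i).
Boundary conditions: a_s_1 = 1, a_s_4 = 0.
For each transient state i, a_i = sum_j P(i->j) * a_j:
  a_s_2 = 1/15*a_s_1 + 1/15*a_s_2 + 1/15*a_s_3 + 4/5*a_s_4
  a_s_3 = 1/15*a_s_1 + 7/15*a_s_2 + 2/15*a_s_3 + 1/3*a_s_4

Substituting a_s_1 = 1 and a_s_4 = 0, rearrange to (I - Q) a = r where r[i] = P(i -> s_1):
  [14/15, -1/15] . (a_s_2, a_s_3) = 1/15
  [-7/15, 13/15] . (a_s_2, a_s_3) = 1/15

Solving yields:
  a_s_2 = 2/25
  a_s_3 = 3/25

Starting state is s_2, so the absorption probability is a_s_2 = 2/25.

Answer: 2/25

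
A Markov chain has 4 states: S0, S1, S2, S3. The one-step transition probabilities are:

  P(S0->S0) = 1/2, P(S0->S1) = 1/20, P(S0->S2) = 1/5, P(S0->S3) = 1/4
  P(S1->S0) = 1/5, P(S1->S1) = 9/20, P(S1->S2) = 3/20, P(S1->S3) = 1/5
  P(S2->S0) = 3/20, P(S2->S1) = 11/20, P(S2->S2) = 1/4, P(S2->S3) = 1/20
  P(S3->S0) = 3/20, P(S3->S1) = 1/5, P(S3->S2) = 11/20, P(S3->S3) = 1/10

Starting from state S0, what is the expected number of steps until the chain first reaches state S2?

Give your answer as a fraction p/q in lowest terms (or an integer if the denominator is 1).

Answer: 1860/497

Derivation:
Let h_i = expected steps to first reach S2 from state i.
Boundary: h_S2 = 0.
First-step equations for the other states:
  h_S0 = 1 + 1/2*h_S0 + 1/20*h_S1 + 1/5*h_S2 + 1/4*h_S3
  h_S1 = 1 + 1/5*h_S0 + 9/20*h_S1 + 3/20*h_S2 + 1/5*h_S3
  h_S3 = 1 + 3/20*h_S0 + 1/5*h_S1 + 11/20*h_S2 + 1/10*h_S3

Substituting h_S2 = 0 and rearranging gives the linear system (I - Q) h = 1:
  [1/2, -1/20, -1/4] . (h_S0, h_S1, h_S3) = 1
  [-1/5, 11/20, -1/5] . (h_S0, h_S1, h_S3) = 1
  [-3/20, -1/5, 9/10] . (h_S0, h_S1, h_S3) = 1

Solving yields:
  h_S0 = 1860/497
  h_S1 = 2060/497
  h_S3 = 1320/497

Starting state is S0, so the expected hitting time is h_S0 = 1860/497.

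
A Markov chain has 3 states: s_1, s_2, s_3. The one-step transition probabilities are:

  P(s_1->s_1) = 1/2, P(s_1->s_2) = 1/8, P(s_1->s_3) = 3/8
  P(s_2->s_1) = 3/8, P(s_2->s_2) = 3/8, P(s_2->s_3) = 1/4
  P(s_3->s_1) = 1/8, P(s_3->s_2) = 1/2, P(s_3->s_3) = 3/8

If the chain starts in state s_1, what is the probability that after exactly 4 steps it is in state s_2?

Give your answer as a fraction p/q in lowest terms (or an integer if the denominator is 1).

Answer: 1373/4096

Derivation:
Computing P^4 by repeated multiplication:
P^1 =
  s_1: [1/2, 1/8, 3/8]
  s_2: [3/8, 3/8, 1/4]
  s_3: [1/8, 1/2, 3/8]
P^2 =
  s_1: [11/32, 19/64, 23/64]
  s_2: [23/64, 5/16, 21/64]
  s_3: [19/64, 25/64, 5/16]
P^3 =
  s_1: [21/64, 171/512, 173/512]
  s_2: [173/512, 167/512, 43/128]
  s_3: [171/512, 87/256, 167/512]
P^4 =
  s_1: [679/2048, 1373/4096, 1365/4096]
  s_2: [1365/4096, 681/2048, 1369/4096]
  s_3: [1373/4096, 1361/4096, 681/2048]

(P^4)[s_1 -> s_2] = 1373/4096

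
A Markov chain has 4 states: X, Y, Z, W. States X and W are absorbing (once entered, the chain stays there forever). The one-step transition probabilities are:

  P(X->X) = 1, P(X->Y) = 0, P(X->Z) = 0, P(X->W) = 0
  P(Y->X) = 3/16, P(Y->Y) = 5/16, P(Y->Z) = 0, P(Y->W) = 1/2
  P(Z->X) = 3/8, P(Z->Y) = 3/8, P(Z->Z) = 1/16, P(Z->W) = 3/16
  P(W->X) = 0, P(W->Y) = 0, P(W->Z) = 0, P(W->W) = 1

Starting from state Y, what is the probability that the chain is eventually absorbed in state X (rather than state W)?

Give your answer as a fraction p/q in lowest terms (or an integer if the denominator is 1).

Let a_i = P(absorbed in X | start in state i).
Boundary conditions: a_X = 1, a_W = 0.
For each transient state i, a_i = sum_j P(i->j) * a_j:
  a_Y = 3/16*a_X + 5/16*a_Y + 0*a_Z + 1/2*a_W
  a_Z = 3/8*a_X + 3/8*a_Y + 1/16*a_Z + 3/16*a_W

Substituting a_X = 1 and a_W = 0, rearrange to (I - Q) a = r where r[i] = P(i -> X):
  [11/16, 0] . (a_Y, a_Z) = 3/16
  [-3/8, 15/16] . (a_Y, a_Z) = 3/8

Solving yields:
  a_Y = 3/11
  a_Z = 28/55

Starting state is Y, so the absorption probability is a_Y = 3/11.

Answer: 3/11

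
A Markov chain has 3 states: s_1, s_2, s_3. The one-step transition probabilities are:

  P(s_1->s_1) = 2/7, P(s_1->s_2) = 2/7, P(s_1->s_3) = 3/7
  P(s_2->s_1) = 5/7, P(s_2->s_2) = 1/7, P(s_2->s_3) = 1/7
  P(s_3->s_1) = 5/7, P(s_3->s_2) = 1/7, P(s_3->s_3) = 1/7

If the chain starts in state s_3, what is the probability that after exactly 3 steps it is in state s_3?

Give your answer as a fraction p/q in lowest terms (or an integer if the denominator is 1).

Computing P^3 by repeated multiplication:
P^1 =
  s_1: [2/7, 2/7, 3/7]
  s_2: [5/7, 1/7, 1/7]
  s_3: [5/7, 1/7, 1/7]
P^2 =
  s_1: [29/49, 9/49, 11/49]
  s_2: [20/49, 12/49, 17/49]
  s_3: [20/49, 12/49, 17/49]
P^3 =
  s_1: [158/343, 78/343, 107/343]
  s_2: [185/343, 69/343, 89/343]
  s_3: [185/343, 69/343, 89/343]

(P^3)[s_3 -> s_3] = 89/343

Answer: 89/343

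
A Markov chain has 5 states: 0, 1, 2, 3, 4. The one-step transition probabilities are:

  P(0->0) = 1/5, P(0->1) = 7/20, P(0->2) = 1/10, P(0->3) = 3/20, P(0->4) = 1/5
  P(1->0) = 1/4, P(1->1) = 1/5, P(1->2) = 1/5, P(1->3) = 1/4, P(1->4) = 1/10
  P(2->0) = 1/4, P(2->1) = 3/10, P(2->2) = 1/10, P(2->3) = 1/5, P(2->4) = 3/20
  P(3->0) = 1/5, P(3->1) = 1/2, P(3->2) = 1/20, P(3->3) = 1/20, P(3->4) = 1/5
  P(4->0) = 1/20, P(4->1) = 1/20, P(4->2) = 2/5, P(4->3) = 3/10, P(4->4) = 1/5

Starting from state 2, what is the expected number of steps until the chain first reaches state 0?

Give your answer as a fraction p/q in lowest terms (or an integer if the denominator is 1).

Answer: 37568/7861

Derivation:
Let h_i = expected steps to first reach 0 from state i.
Boundary: h_0 = 0.
First-step equations for the other states:
  h_1 = 1 + 1/4*h_0 + 1/5*h_1 + 1/5*h_2 + 1/4*h_3 + 1/10*h_4
  h_2 = 1 + 1/4*h_0 + 3/10*h_1 + 1/10*h_2 + 1/5*h_3 + 3/20*h_4
  h_3 = 1 + 1/5*h_0 + 1/2*h_1 + 1/20*h_2 + 1/20*h_3 + 1/5*h_4
  h_4 = 1 + 1/20*h_0 + 1/20*h_1 + 2/5*h_2 + 3/10*h_3 + 1/5*h_4

Substituting h_0 = 0 and rearranging gives the linear system (I - Q) h = 1:
  [4/5, -1/5, -1/4, -1/10] . (h_1, h_2, h_3, h_4) = 1
  [-3/10, 9/10, -1/5, -3/20] . (h_1, h_2, h_3, h_4) = 1
  [-1/2, -1/20, 19/20, -1/5] . (h_1, h_2, h_3, h_4) = 1
  [-1/20, -2/5, -3/10, 4/5] . (h_1, h_2, h_3, h_4) = 1

Solving yields:
  h_1 = 37284/7861
  h_2 = 37568/7861
  h_3 = 5644/1123
  h_4 = 45756/7861

Starting state is 2, so the expected hitting time is h_2 = 37568/7861.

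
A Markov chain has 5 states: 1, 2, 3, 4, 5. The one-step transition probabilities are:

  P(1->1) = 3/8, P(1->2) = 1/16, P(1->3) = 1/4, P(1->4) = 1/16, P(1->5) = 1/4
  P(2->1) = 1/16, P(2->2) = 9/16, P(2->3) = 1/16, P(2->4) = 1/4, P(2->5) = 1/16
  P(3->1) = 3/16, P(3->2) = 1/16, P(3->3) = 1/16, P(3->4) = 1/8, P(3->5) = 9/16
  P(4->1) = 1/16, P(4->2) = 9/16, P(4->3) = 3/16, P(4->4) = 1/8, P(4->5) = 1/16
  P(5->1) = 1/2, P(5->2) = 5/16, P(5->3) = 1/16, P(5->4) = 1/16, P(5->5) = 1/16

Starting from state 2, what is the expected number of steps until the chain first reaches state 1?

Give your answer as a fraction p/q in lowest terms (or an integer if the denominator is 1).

Answer: 944/113

Derivation:
Let h_i = expected steps to first reach 1 from state i.
Boundary: h_1 = 0.
First-step equations for the other states:
  h_2 = 1 + 1/16*h_1 + 9/16*h_2 + 1/16*h_3 + 1/4*h_4 + 1/16*h_5
  h_3 = 1 + 3/16*h_1 + 1/16*h_2 + 1/16*h_3 + 1/8*h_4 + 9/16*h_5
  h_4 = 1 + 1/16*h_1 + 9/16*h_2 + 3/16*h_3 + 1/8*h_4 + 1/16*h_5
  h_5 = 1 + 1/2*h_1 + 5/16*h_2 + 1/16*h_3 + 1/16*h_4 + 1/16*h_5

Substituting h_1 = 0 and rearranging gives the linear system (I - Q) h = 1:
  [7/16, -1/16, -1/4, -1/16] . (h_2, h_3, h_4, h_5) = 1
  [-1/16, 15/16, -1/8, -9/16] . (h_2, h_3, h_4, h_5) = 1
  [-9/16, -3/16, 7/8, -1/16] . (h_2, h_3, h_4, h_5) = 1
  [-5/16, -1/16, -1/16, 15/16] . (h_2, h_3, h_4, h_5) = 1

Solving yields:
  h_2 = 944/113
  h_3 = 3136/565
  h_4 = 4544/565
  h_5 = 2688/565

Starting state is 2, so the expected hitting time is h_2 = 944/113.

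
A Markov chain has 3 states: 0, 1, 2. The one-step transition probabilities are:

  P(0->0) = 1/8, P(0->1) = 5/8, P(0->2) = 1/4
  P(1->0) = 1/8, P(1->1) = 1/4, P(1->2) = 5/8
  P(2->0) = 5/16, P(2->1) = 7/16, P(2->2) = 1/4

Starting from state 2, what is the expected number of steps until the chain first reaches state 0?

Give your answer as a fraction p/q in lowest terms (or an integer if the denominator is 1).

Let h_i = expected steps to first reach 0 from state i.
Boundary: h_0 = 0.
First-step equations for the other states:
  h_1 = 1 + 1/8*h_0 + 1/4*h_1 + 5/8*h_2
  h_2 = 1 + 5/16*h_0 + 7/16*h_1 + 1/4*h_2

Substituting h_0 = 0 and rearranging gives the linear system (I - Q) h = 1:
  [3/4, -5/8] . (h_1, h_2) = 1
  [-7/16, 3/4] . (h_1, h_2) = 1

Solving yields:
  h_1 = 176/37
  h_2 = 152/37

Starting state is 2, so the expected hitting time is h_2 = 152/37.

Answer: 152/37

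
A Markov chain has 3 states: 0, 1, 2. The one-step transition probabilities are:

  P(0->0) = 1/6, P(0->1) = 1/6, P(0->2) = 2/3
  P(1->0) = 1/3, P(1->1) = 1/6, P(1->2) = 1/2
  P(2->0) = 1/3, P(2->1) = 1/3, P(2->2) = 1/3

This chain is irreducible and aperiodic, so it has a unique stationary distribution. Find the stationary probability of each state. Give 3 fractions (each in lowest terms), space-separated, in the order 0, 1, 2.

The stationary distribution satisfies pi = pi * P, i.e.:
  pi_0 = 1/6*pi_0 + 1/3*pi_1 + 1/3*pi_2
  pi_1 = 1/6*pi_0 + 1/6*pi_1 + 1/3*pi_2
  pi_2 = 2/3*pi_0 + 1/2*pi_1 + 1/3*pi_2
with normalization: pi_0 + pi_1 + pi_2 = 1.

Using the first 2 balance equations plus normalization, the linear system A*pi = b is:
  [-5/6, 1/3, 1/3] . pi = 0
  [1/6, -5/6, 1/3] . pi = 0
  [1, 1, 1] . pi = 1

Solving yields:
  pi_0 = 2/7
  pi_1 = 12/49
  pi_2 = 23/49

Verification (pi * P):
  2/7*1/6 + 12/49*1/3 + 23/49*1/3 = 2/7 = pi_0  (ok)
  2/7*1/6 + 12/49*1/6 + 23/49*1/3 = 12/49 = pi_1  (ok)
  2/7*2/3 + 12/49*1/2 + 23/49*1/3 = 23/49 = pi_2  (ok)

Answer: 2/7 12/49 23/49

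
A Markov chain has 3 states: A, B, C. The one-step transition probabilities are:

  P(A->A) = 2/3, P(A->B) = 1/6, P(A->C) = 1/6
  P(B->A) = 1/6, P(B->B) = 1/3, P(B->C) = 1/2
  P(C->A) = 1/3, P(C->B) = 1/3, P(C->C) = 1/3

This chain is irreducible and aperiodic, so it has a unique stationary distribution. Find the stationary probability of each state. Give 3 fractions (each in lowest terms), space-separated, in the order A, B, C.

Answer: 10/23 6/23 7/23

Derivation:
The stationary distribution satisfies pi = pi * P, i.e.:
  pi_A = 2/3*pi_A + 1/6*pi_B + 1/3*pi_C
  pi_B = 1/6*pi_A + 1/3*pi_B + 1/3*pi_C
  pi_C = 1/6*pi_A + 1/2*pi_B + 1/3*pi_C
with normalization: pi_A + pi_B + pi_C = 1.

Using the first 2 balance equations plus normalization, the linear system A*pi = b is:
  [-1/3, 1/6, 1/3] . pi = 0
  [1/6, -2/3, 1/3] . pi = 0
  [1, 1, 1] . pi = 1

Solving yields:
  pi_A = 10/23
  pi_B = 6/23
  pi_C = 7/23

Verification (pi * P):
  10/23*2/3 + 6/23*1/6 + 7/23*1/3 = 10/23 = pi_A  (ok)
  10/23*1/6 + 6/23*1/3 + 7/23*1/3 = 6/23 = pi_B  (ok)
  10/23*1/6 + 6/23*1/2 + 7/23*1/3 = 7/23 = pi_C  (ok)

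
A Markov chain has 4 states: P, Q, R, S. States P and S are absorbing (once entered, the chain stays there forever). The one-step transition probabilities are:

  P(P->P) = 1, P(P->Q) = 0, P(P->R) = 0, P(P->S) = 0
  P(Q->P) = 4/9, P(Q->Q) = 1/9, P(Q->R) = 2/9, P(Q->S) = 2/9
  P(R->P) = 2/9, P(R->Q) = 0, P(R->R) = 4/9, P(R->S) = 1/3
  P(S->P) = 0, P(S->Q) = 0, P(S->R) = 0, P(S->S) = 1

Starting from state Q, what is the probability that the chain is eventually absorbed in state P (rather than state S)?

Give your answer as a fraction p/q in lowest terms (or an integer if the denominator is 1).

Answer: 3/5

Derivation:
Let a_i = P(absorbed in P | start in state i).
Boundary conditions: a_P = 1, a_S = 0.
For each transient state i, a_i = sum_j P(i->j) * a_j:
  a_Q = 4/9*a_P + 1/9*a_Q + 2/9*a_R + 2/9*a_S
  a_R = 2/9*a_P + 0*a_Q + 4/9*a_R + 1/3*a_S

Substituting a_P = 1 and a_S = 0, rearrange to (I - Q) a = r where r[i] = P(i -> P):
  [8/9, -2/9] . (a_Q, a_R) = 4/9
  [0, 5/9] . (a_Q, a_R) = 2/9

Solving yields:
  a_Q = 3/5
  a_R = 2/5

Starting state is Q, so the absorption probability is a_Q = 3/5.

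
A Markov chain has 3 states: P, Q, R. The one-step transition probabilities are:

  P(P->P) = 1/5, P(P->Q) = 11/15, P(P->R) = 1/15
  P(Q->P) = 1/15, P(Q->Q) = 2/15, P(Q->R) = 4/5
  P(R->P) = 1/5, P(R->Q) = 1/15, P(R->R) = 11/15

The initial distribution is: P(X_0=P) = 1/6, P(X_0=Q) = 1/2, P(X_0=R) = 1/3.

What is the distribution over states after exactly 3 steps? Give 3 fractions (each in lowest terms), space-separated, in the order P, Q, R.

Answer: 1796/10125 3899/20250 4253/6750

Derivation:
Propagating the distribution step by step (d_{t+1} = d_t * P):
d_0 = (P=1/6, Q=1/2, R=1/3)
  d_1[P] = 1/6*1/5 + 1/2*1/15 + 1/3*1/5 = 2/15
  d_1[Q] = 1/6*11/15 + 1/2*2/15 + 1/3*1/15 = 19/90
  d_1[R] = 1/6*1/15 + 1/2*4/5 + 1/3*11/15 = 59/90
d_1 = (P=2/15, Q=19/90, R=59/90)
  d_2[P] = 2/15*1/5 + 19/90*1/15 + 59/90*1/5 = 116/675
  d_2[Q] = 2/15*11/15 + 19/90*2/15 + 59/90*1/15 = 229/1350
  d_2[R] = 2/15*1/15 + 19/90*4/5 + 59/90*11/15 = 889/1350
d_2 = (P=116/675, Q=229/1350, R=889/1350)
  d_3[P] = 116/675*1/5 + 229/1350*1/15 + 889/1350*1/5 = 1796/10125
  d_3[Q] = 116/675*11/15 + 229/1350*2/15 + 889/1350*1/15 = 3899/20250
  d_3[R] = 116/675*1/15 + 229/1350*4/5 + 889/1350*11/15 = 4253/6750
d_3 = (P=1796/10125, Q=3899/20250, R=4253/6750)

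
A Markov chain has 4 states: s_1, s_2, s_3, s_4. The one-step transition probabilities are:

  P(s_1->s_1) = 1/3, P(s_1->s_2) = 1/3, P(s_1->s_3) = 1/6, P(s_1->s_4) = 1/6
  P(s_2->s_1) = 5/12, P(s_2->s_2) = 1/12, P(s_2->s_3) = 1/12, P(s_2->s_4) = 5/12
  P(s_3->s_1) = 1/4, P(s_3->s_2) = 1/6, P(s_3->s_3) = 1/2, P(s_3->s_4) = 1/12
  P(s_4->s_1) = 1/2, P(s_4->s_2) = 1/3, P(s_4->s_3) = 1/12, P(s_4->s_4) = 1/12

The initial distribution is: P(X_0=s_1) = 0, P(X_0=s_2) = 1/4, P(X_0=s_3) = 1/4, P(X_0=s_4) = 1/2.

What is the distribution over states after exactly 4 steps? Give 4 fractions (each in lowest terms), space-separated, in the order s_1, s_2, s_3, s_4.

Propagating the distribution step by step (d_{t+1} = d_t * P):
d_0 = (s_1=0, s_2=1/4, s_3=1/4, s_4=1/2)
  d_1[s_1] = 0*1/3 + 1/4*5/12 + 1/4*1/4 + 1/2*1/2 = 5/12
  d_1[s_2] = 0*1/3 + 1/4*1/12 + 1/4*1/6 + 1/2*1/3 = 11/48
  d_1[s_3] = 0*1/6 + 1/4*1/12 + 1/4*1/2 + 1/2*1/12 = 3/16
  d_1[s_4] = 0*1/6 + 1/4*5/12 + 1/4*1/12 + 1/2*1/12 = 1/6
d_1 = (s_1=5/12, s_2=11/48, s_3=3/16, s_4=1/6)
  d_2[s_1] = 5/12*1/3 + 11/48*5/12 + 3/16*1/4 + 1/6*1/2 = 35/96
  d_2[s_2] = 5/12*1/3 + 11/48*1/12 + 3/16*1/6 + 1/6*1/3 = 47/192
  d_2[s_3] = 5/12*1/6 + 11/48*1/12 + 3/16*1/2 + 1/6*1/12 = 113/576
  d_2[s_4] = 5/12*1/6 + 11/48*5/12 + 3/16*1/12 + 1/6*1/12 = 7/36
d_2 = (s_1=35/96, s_2=47/192, s_3=113/576, s_4=7/36)
  d_3[s_1] = 35/96*1/3 + 47/192*5/12 + 113/576*1/4 + 7/36*1/2 = 71/192
  d_3[s_2] = 35/96*1/3 + 47/192*1/12 + 113/576*1/6 + 7/36*1/3 = 1655/6912
  d_3[s_3] = 35/96*1/6 + 47/192*1/12 + 113/576*1/2 + 7/36*1/12 = 1351/6912
  d_3[s_4] = 35/96*1/6 + 47/192*5/12 + 113/576*1/12 + 7/36*1/12 = 25/128
d_3 = (s_1=71/192, s_2=1655/6912, s_3=1351/6912, s_4=25/128)
  d_4[s_1] = 71/192*1/3 + 1655/6912*5/12 + 1351/6912*1/4 + 25/128*1/2 = 7663/20736
  d_4[s_2] = 71/192*1/3 + 1655/6912*1/12 + 1351/6912*1/6 + 25/128*1/3 = 19981/82944
  d_4[s_3] = 71/192*1/6 + 1655/6912*1/12 + 1351/6912*1/2 + 25/128*1/12 = 16223/82944
  d_4[s_4] = 71/192*1/6 + 1655/6912*5/12 + 1351/6912*1/12 + 25/128*1/12 = 2011/10368
d_4 = (s_1=7663/20736, s_2=19981/82944, s_3=16223/82944, s_4=2011/10368)

Answer: 7663/20736 19981/82944 16223/82944 2011/10368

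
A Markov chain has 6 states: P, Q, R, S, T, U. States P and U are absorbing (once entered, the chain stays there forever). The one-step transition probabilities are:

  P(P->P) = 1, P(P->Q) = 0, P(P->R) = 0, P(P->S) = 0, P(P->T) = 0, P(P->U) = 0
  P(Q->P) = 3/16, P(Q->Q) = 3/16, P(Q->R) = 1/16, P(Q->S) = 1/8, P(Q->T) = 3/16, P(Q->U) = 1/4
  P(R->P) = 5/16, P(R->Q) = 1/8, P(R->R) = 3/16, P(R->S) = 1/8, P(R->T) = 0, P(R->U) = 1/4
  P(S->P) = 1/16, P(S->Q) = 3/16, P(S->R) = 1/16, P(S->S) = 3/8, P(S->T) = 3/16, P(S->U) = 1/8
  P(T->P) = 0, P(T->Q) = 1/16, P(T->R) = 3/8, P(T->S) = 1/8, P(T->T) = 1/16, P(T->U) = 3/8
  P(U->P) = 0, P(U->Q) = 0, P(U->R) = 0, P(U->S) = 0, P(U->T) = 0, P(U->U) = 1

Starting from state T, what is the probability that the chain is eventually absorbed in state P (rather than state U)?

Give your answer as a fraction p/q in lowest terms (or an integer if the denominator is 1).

Answer: 465/1718

Derivation:
Let a_i = P(absorbed in P | start in state i).
Boundary conditions: a_P = 1, a_U = 0.
For each transient state i, a_i = sum_j P(i->j) * a_j:
  a_Q = 3/16*a_P + 3/16*a_Q + 1/16*a_R + 1/8*a_S + 3/16*a_T + 1/4*a_U
  a_R = 5/16*a_P + 1/8*a_Q + 3/16*a_R + 1/8*a_S + 0*a_T + 1/4*a_U
  a_S = 1/16*a_P + 3/16*a_Q + 1/16*a_R + 3/8*a_S + 3/16*a_T + 1/8*a_U
  a_T = 0*a_P + 1/16*a_Q + 3/8*a_R + 1/8*a_S + 1/16*a_T + 3/8*a_U

Substituting a_P = 1 and a_U = 0, rearrange to (I - Q) a = r where r[i] = P(i -> P):
  [13/16, -1/16, -1/8, -3/16] . (a_Q, a_R, a_S, a_T) = 3/16
  [-1/8, 13/16, -1/8, 0] . (a_Q, a_R, a_S, a_T) = 5/16
  [-3/16, -1/16, 5/8, -3/16] . (a_Q, a_R, a_S, a_T) = 1/16
  [-1/16, -3/8, -1/8, 15/16] . (a_Q, a_R, a_S, a_T) = 0

Solving yields:
  a_Q = 661/1718
  a_R = 427/859
  a_S = 595/1718
  a_T = 465/1718

Starting state is T, so the absorption probability is a_T = 465/1718.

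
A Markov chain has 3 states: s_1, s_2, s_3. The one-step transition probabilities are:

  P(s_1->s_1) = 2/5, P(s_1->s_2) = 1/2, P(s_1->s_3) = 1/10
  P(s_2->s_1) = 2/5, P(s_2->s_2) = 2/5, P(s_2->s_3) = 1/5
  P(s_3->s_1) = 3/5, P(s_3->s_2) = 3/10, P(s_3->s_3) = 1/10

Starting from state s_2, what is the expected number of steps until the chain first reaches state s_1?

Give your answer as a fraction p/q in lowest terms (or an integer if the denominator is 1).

Answer: 55/24

Derivation:
Let h_i = expected steps to first reach s_1 from state i.
Boundary: h_s_1 = 0.
First-step equations for the other states:
  h_s_2 = 1 + 2/5*h_s_1 + 2/5*h_s_2 + 1/5*h_s_3
  h_s_3 = 1 + 3/5*h_s_1 + 3/10*h_s_2 + 1/10*h_s_3

Substituting h_s_1 = 0 and rearranging gives the linear system (I - Q) h = 1:
  [3/5, -1/5] . (h_s_2, h_s_3) = 1
  [-3/10, 9/10] . (h_s_2, h_s_3) = 1

Solving yields:
  h_s_2 = 55/24
  h_s_3 = 15/8

Starting state is s_2, so the expected hitting time is h_s_2 = 55/24.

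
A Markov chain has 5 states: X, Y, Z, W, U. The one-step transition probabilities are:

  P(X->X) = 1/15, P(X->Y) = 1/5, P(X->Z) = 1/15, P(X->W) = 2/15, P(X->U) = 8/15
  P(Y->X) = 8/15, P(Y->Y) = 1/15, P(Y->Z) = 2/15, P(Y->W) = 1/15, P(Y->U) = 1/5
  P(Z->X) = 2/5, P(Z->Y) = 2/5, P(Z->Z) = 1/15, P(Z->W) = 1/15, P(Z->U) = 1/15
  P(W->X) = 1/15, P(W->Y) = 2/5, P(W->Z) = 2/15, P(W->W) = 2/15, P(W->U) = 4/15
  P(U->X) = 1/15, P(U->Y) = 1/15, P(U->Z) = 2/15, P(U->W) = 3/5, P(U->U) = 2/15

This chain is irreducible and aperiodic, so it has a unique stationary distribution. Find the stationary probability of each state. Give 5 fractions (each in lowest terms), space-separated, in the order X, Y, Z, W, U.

Answer: 4526/22533 18679/90132 10135/90132 3439/15022 5645/22533

Derivation:
The stationary distribution satisfies pi = pi * P, i.e.:
  pi_X = 1/15*pi_X + 8/15*pi_Y + 2/5*pi_Z + 1/15*pi_W + 1/15*pi_U
  pi_Y = 1/5*pi_X + 1/15*pi_Y + 2/5*pi_Z + 2/5*pi_W + 1/15*pi_U
  pi_Z = 1/15*pi_X + 2/15*pi_Y + 1/15*pi_Z + 2/15*pi_W + 2/15*pi_U
  pi_W = 2/15*pi_X + 1/15*pi_Y + 1/15*pi_Z + 2/15*pi_W + 3/5*pi_U
  pi_U = 8/15*pi_X + 1/5*pi_Y + 1/15*pi_Z + 4/15*pi_W + 2/15*pi_U
with normalization: pi_X + pi_Y + pi_Z + pi_W + pi_U = 1.

Using the first 4 balance equations plus normalization, the linear system A*pi = b is:
  [-14/15, 8/15, 2/5, 1/15, 1/15] . pi = 0
  [1/5, -14/15, 2/5, 2/5, 1/15] . pi = 0
  [1/15, 2/15, -14/15, 2/15, 2/15] . pi = 0
  [2/15, 1/15, 1/15, -13/15, 3/5] . pi = 0
  [1, 1, 1, 1, 1] . pi = 1

Solving yields:
  pi_X = 4526/22533
  pi_Y = 18679/90132
  pi_Z = 10135/90132
  pi_W = 3439/15022
  pi_U = 5645/22533

Verification (pi * P):
  4526/22533*1/15 + 18679/90132*8/15 + 10135/90132*2/5 + 3439/15022*1/15 + 5645/22533*1/15 = 4526/22533 = pi_X  (ok)
  4526/22533*1/5 + 18679/90132*1/15 + 10135/90132*2/5 + 3439/15022*2/5 + 5645/22533*1/15 = 18679/90132 = pi_Y  (ok)
  4526/22533*1/15 + 18679/90132*2/15 + 10135/90132*1/15 + 3439/15022*2/15 + 5645/22533*2/15 = 10135/90132 = pi_Z  (ok)
  4526/22533*2/15 + 18679/90132*1/15 + 10135/90132*1/15 + 3439/15022*2/15 + 5645/22533*3/5 = 3439/15022 = pi_W  (ok)
  4526/22533*8/15 + 18679/90132*1/5 + 10135/90132*1/15 + 3439/15022*4/15 + 5645/22533*2/15 = 5645/22533 = pi_U  (ok)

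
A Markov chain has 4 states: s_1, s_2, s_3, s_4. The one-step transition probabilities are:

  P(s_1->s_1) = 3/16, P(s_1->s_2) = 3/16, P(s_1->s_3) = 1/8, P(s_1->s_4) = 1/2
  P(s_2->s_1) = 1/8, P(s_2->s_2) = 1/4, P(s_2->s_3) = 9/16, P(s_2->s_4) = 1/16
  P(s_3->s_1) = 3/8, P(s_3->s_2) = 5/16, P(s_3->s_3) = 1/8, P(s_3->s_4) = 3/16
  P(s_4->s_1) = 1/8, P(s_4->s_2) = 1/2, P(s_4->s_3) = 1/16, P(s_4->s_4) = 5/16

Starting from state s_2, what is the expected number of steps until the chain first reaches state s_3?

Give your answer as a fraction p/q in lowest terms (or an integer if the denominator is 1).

Answer: 144/61

Derivation:
Let h_i = expected steps to first reach s_3 from state i.
Boundary: h_s_3 = 0.
First-step equations for the other states:
  h_s_1 = 1 + 3/16*h_s_1 + 3/16*h_s_2 + 1/8*h_s_3 + 1/2*h_s_4
  h_s_2 = 1 + 1/8*h_s_1 + 1/4*h_s_2 + 9/16*h_s_3 + 1/16*h_s_4
  h_s_4 = 1 + 1/8*h_s_1 + 1/2*h_s_2 + 1/16*h_s_3 + 5/16*h_s_4

Substituting h_s_3 = 0 and rearranging gives the linear system (I - Q) h = 1:
  [13/16, -3/16, -1/2] . (h_s_1, h_s_2, h_s_4) = 1
  [-1/8, 3/4, -1/16] . (h_s_1, h_s_2, h_s_4) = 1
  [-1/8, -1/2, 11/16] . (h_s_1, h_s_2, h_s_4) = 1

Solving yields:
  h_s_1 = 256/61
  h_s_2 = 144/61
  h_s_4 = 240/61

Starting state is s_2, so the expected hitting time is h_s_2 = 144/61.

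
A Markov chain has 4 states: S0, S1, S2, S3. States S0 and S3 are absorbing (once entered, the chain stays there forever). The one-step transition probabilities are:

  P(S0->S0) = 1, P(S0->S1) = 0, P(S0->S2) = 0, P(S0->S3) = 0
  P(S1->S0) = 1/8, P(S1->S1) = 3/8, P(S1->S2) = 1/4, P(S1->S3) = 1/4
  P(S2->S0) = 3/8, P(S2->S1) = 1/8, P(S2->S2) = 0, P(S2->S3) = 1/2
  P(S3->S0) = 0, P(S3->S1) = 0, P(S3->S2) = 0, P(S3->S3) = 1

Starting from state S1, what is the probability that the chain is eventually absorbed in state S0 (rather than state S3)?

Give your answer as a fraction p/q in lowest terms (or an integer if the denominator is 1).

Answer: 7/19

Derivation:
Let a_i = P(absorbed in S0 | start in state i).
Boundary conditions: a_S0 = 1, a_S3 = 0.
For each transient state i, a_i = sum_j P(i->j) * a_j:
  a_S1 = 1/8*a_S0 + 3/8*a_S1 + 1/4*a_S2 + 1/4*a_S3
  a_S2 = 3/8*a_S0 + 1/8*a_S1 + 0*a_S2 + 1/2*a_S3

Substituting a_S0 = 1 and a_S3 = 0, rearrange to (I - Q) a = r where r[i] = P(i -> S0):
  [5/8, -1/4] . (a_S1, a_S2) = 1/8
  [-1/8, 1] . (a_S1, a_S2) = 3/8

Solving yields:
  a_S1 = 7/19
  a_S2 = 8/19

Starting state is S1, so the absorption probability is a_S1 = 7/19.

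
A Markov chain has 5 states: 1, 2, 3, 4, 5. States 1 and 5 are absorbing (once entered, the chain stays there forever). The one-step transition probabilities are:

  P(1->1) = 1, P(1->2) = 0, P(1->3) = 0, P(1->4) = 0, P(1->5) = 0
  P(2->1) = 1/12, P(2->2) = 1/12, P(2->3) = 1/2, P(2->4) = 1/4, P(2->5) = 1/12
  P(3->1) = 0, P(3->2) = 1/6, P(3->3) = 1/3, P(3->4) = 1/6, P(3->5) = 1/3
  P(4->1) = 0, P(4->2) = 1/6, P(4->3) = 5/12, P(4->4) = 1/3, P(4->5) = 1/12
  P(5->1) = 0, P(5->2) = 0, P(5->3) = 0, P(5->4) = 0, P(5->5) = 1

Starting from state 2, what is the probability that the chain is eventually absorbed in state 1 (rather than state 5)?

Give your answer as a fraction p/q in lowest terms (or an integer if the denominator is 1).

Answer: 3/22

Derivation:
Let a_i = P(absorbed in 1 | start in state i).
Boundary conditions: a_1 = 1, a_5 = 0.
For each transient state i, a_i = sum_j P(i->j) * a_j:
  a_2 = 1/12*a_1 + 1/12*a_2 + 1/2*a_3 + 1/4*a_4 + 1/12*a_5
  a_3 = 0*a_1 + 1/6*a_2 + 1/3*a_3 + 1/6*a_4 + 1/3*a_5
  a_4 = 0*a_1 + 1/6*a_2 + 5/12*a_3 + 1/3*a_4 + 1/12*a_5

Substituting a_1 = 1 and a_5 = 0, rearrange to (I - Q) a = r where r[i] = P(i -> 1):
  [11/12, -1/2, -1/4] . (a_2, a_3, a_4) = 1/12
  [-1/6, 2/3, -1/6] . (a_2, a_3, a_4) = 0
  [-1/6, -5/12, 2/3] . (a_2, a_3, a_4) = 0

Solving yields:
  a_2 = 3/22
  a_3 = 5/99
  a_4 = 13/198

Starting state is 2, so the absorption probability is a_2 = 3/22.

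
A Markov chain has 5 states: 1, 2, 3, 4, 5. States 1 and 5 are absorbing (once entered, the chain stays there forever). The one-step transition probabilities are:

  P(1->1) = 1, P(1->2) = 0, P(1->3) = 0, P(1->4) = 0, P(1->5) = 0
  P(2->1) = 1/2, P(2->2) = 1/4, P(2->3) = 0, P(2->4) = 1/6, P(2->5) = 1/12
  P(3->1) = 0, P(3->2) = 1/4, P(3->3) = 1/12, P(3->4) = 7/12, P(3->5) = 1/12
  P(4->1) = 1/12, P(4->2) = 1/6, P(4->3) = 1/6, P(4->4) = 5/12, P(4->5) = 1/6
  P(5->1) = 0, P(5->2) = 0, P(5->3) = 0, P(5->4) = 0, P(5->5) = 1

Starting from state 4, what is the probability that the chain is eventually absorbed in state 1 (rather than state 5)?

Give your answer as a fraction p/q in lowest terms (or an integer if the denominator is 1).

Answer: 267/511

Derivation:
Let a_i = P(absorbed in 1 | start in state i).
Boundary conditions: a_1 = 1, a_5 = 0.
For each transient state i, a_i = sum_j P(i->j) * a_j:
  a_2 = 1/2*a_1 + 1/4*a_2 + 0*a_3 + 1/6*a_4 + 1/12*a_5
  a_3 = 0*a_1 + 1/4*a_2 + 1/12*a_3 + 7/12*a_4 + 1/12*a_5
  a_4 = 1/12*a_1 + 1/6*a_2 + 1/6*a_3 + 5/12*a_4 + 1/6*a_5

Substituting a_1 = 1 and a_5 = 0, rearrange to (I - Q) a = r where r[i] = P(i -> 1):
  [3/4, 0, -1/6] . (a_2, a_3, a_4) = 1/2
  [-1/4, 11/12, -7/12] . (a_2, a_3, a_4) = 0
  [-1/6, -1/6, 7/12] . (a_2, a_3, a_4) = 1/12

Solving yields:
  a_2 = 400/511
  a_3 = 279/511
  a_4 = 267/511

Starting state is 4, so the absorption probability is a_4 = 267/511.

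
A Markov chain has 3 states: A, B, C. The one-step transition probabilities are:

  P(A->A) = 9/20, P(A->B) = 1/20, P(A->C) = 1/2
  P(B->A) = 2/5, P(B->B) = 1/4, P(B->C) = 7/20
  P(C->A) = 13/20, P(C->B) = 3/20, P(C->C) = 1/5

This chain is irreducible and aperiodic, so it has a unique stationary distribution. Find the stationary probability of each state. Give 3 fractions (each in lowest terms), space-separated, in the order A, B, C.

The stationary distribution satisfies pi = pi * P, i.e.:
  pi_A = 9/20*pi_A + 2/5*pi_B + 13/20*pi_C
  pi_B = 1/20*pi_A + 1/4*pi_B + 3/20*pi_C
  pi_C = 1/2*pi_A + 7/20*pi_B + 1/5*pi_C
with normalization: pi_A + pi_B + pi_C = 1.

Using the first 2 balance equations plus normalization, the linear system A*pi = b is:
  [-11/20, 2/5, 13/20] . pi = 0
  [1/20, -3/4, 3/20] . pi = 0
  [1, 1, 1] . pi = 1

Solving yields:
  pi_A = 219/422
  pi_B = 23/211
  pi_C = 157/422

Verification (pi * P):
  219/422*9/20 + 23/211*2/5 + 157/422*13/20 = 219/422 = pi_A  (ok)
  219/422*1/20 + 23/211*1/4 + 157/422*3/20 = 23/211 = pi_B  (ok)
  219/422*1/2 + 23/211*7/20 + 157/422*1/5 = 157/422 = pi_C  (ok)

Answer: 219/422 23/211 157/422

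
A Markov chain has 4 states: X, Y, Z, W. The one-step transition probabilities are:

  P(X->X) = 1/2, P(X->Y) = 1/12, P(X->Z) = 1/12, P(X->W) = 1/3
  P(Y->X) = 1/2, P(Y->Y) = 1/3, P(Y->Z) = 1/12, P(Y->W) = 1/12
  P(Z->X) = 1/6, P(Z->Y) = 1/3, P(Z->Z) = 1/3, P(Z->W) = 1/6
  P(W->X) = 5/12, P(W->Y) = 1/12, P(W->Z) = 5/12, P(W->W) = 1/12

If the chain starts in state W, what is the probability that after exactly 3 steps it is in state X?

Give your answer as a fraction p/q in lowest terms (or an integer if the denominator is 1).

Answer: 59/144

Derivation:
Computing P^3 by repeated multiplication:
P^1 =
  X: [1/2, 1/12, 1/12, 1/3]
  Y: [1/2, 1/3, 1/12, 1/12]
  Z: [1/6, 1/3, 1/3, 1/6]
  W: [5/12, 1/12, 5/12, 1/12]
P^2 =
  X: [4/9, 1/8, 31/144, 31/144]
  Y: [67/144, 3/16, 19/144, 31/144]
  Z: [3/8, 1/4, 2/9, 11/72]
  W: [17/48, 5/24, 31/144, 2/9]
P^3 =
  X: [709/1728, 97/576, 361/1728, 367/1728]
  Y: [757/1728, 47/288, 325/1728, 91/432]
  Z: [119/288, 29/144, 41/216, 169/864]
  W: [59/144, 109/576, 365/1728, 41/216]

(P^3)[W -> X] = 59/144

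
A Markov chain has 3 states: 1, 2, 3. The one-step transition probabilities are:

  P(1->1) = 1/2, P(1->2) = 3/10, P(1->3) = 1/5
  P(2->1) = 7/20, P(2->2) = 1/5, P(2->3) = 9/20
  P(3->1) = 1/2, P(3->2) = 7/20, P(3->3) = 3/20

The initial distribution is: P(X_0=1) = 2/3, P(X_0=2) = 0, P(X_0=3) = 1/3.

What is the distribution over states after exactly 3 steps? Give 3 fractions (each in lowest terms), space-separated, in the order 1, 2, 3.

Propagating the distribution step by step (d_{t+1} = d_t * P):
d_0 = (1=2/3, 2=0, 3=1/3)
  d_1[1] = 2/3*1/2 + 0*7/20 + 1/3*1/2 = 1/2
  d_1[2] = 2/3*3/10 + 0*1/5 + 1/3*7/20 = 19/60
  d_1[3] = 2/3*1/5 + 0*9/20 + 1/3*3/20 = 11/60
d_1 = (1=1/2, 2=19/60, 3=11/60)
  d_2[1] = 1/2*1/2 + 19/60*7/20 + 11/60*1/2 = 181/400
  d_2[2] = 1/2*3/10 + 19/60*1/5 + 11/60*7/20 = 111/400
  d_2[3] = 1/2*1/5 + 19/60*9/20 + 11/60*3/20 = 27/100
d_2 = (1=181/400, 2=111/400, 3=27/100)
  d_3[1] = 181/400*1/2 + 111/400*7/20 + 27/100*1/2 = 3667/8000
  d_3[2] = 181/400*3/10 + 111/400*1/5 + 27/100*7/20 = 1143/4000
  d_3[3] = 181/400*1/5 + 111/400*9/20 + 27/100*3/20 = 2047/8000
d_3 = (1=3667/8000, 2=1143/4000, 3=2047/8000)

Answer: 3667/8000 1143/4000 2047/8000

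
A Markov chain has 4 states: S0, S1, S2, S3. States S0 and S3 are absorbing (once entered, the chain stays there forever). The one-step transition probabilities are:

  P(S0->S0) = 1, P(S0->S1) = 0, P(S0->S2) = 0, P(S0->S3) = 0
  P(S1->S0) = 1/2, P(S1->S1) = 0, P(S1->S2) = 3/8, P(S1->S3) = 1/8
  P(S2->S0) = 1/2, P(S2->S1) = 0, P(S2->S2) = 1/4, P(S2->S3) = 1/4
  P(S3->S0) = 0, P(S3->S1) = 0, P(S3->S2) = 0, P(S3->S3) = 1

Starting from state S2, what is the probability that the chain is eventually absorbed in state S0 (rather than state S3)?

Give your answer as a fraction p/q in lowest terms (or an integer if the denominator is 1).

Let a_i = P(absorbed in S0 | start in state i).
Boundary conditions: a_S0 = 1, a_S3 = 0.
For each transient state i, a_i = sum_j P(i->j) * a_j:
  a_S1 = 1/2*a_S0 + 0*a_S1 + 3/8*a_S2 + 1/8*a_S3
  a_S2 = 1/2*a_S0 + 0*a_S1 + 1/4*a_S2 + 1/4*a_S3

Substituting a_S0 = 1 and a_S3 = 0, rearrange to (I - Q) a = r where r[i] = P(i -> S0):
  [1, -3/8] . (a_S1, a_S2) = 1/2
  [0, 3/4] . (a_S1, a_S2) = 1/2

Solving yields:
  a_S1 = 3/4
  a_S2 = 2/3

Starting state is S2, so the absorption probability is a_S2 = 2/3.

Answer: 2/3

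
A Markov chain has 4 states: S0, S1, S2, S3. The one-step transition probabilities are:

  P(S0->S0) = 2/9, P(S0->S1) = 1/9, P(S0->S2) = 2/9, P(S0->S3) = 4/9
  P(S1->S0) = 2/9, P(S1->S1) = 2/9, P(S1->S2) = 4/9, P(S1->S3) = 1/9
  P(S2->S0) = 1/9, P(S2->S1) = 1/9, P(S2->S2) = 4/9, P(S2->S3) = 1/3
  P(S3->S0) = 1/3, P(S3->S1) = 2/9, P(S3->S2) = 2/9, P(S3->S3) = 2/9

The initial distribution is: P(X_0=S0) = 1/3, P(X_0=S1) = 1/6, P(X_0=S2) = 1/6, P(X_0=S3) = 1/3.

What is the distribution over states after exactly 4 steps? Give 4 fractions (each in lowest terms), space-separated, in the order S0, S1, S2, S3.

Propagating the distribution step by step (d_{t+1} = d_t * P):
d_0 = (S0=1/3, S1=1/6, S2=1/6, S3=1/3)
  d_1[S0] = 1/3*2/9 + 1/6*2/9 + 1/6*1/9 + 1/3*1/3 = 13/54
  d_1[S1] = 1/3*1/9 + 1/6*2/9 + 1/6*1/9 + 1/3*2/9 = 1/6
  d_1[S2] = 1/3*2/9 + 1/6*4/9 + 1/6*4/9 + 1/3*2/9 = 8/27
  d_1[S3] = 1/3*4/9 + 1/6*1/9 + 1/6*1/3 + 1/3*2/9 = 8/27
d_1 = (S0=13/54, S1=1/6, S2=8/27, S3=8/27)
  d_2[S0] = 13/54*2/9 + 1/6*2/9 + 8/27*1/9 + 8/27*1/3 = 2/9
  d_2[S1] = 13/54*1/9 + 1/6*2/9 + 8/27*1/9 + 8/27*2/9 = 79/486
  d_2[S2] = 13/54*2/9 + 1/6*4/9 + 8/27*4/9 + 8/27*2/9 = 79/243
  d_2[S3] = 13/54*4/9 + 1/6*1/9 + 8/27*1/3 + 8/27*2/9 = 47/162
d_2 = (S0=2/9, S1=79/486, S2=79/243, S3=47/162)
  d_3[S0] = 2/9*2/9 + 79/486*2/9 + 79/243*1/9 + 47/162*1/3 = 955/4374
  d_3[S1] = 2/9*1/9 + 79/486*2/9 + 79/243*1/9 + 47/162*2/9 = 353/2187
  d_3[S2] = 2/9*2/9 + 79/486*4/9 + 79/243*4/9 + 47/162*2/9 = 241/729
  d_3[S3] = 2/9*4/9 + 79/486*1/9 + 79/243*1/3 + 47/162*2/9 = 1267/4374
d_3 = (S0=955/4374, S1=353/2187, S2=241/729, S3=1267/4374)
  d_4[S0] = 955/4374*2/9 + 353/2187*2/9 + 241/729*1/9 + 1267/4374*1/3 = 8569/39366
  d_4[S1] = 955/4374*1/9 + 353/2187*2/9 + 241/729*1/9 + 1267/4374*2/9 = 6347/39366
  d_4[S2] = 955/4374*2/9 + 353/2187*4/9 + 241/729*4/9 + 1267/4374*2/9 = 6526/19683
  d_4[S3] = 955/4374*4/9 + 353/2187*1/9 + 241/729*1/3 + 1267/4374*2/9 = 5699/19683
d_4 = (S0=8569/39366, S1=6347/39366, S2=6526/19683, S3=5699/19683)

Answer: 8569/39366 6347/39366 6526/19683 5699/19683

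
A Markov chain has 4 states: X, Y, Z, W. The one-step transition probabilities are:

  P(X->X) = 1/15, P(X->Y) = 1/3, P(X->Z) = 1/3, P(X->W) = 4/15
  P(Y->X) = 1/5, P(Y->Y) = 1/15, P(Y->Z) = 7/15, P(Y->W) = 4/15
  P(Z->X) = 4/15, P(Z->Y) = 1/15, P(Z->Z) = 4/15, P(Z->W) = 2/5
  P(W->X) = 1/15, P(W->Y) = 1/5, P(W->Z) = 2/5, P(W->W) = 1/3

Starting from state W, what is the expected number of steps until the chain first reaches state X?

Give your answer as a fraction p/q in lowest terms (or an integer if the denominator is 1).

Let h_i = expected steps to first reach X from state i.
Boundary: h_X = 0.
First-step equations for the other states:
  h_Y = 1 + 1/5*h_X + 1/15*h_Y + 7/15*h_Z + 4/15*h_W
  h_Z = 1 + 4/15*h_X + 1/15*h_Y + 4/15*h_Z + 2/5*h_W
  h_W = 1 + 1/15*h_X + 1/5*h_Y + 2/5*h_Z + 1/3*h_W

Substituting h_X = 0 and rearranging gives the linear system (I - Q) h = 1:
  [14/15, -7/15, -4/15] . (h_Y, h_Z, h_W) = 1
  [-1/15, 11/15, -2/5] . (h_Y, h_Z, h_W) = 1
  [-1/5, -2/5, 2/3] . (h_Y, h_Z, h_W) = 1

Solving yields:
  h_Y = 635/114
  h_Z = 305/57
  h_W = 485/76

Starting state is W, so the expected hitting time is h_W = 485/76.

Answer: 485/76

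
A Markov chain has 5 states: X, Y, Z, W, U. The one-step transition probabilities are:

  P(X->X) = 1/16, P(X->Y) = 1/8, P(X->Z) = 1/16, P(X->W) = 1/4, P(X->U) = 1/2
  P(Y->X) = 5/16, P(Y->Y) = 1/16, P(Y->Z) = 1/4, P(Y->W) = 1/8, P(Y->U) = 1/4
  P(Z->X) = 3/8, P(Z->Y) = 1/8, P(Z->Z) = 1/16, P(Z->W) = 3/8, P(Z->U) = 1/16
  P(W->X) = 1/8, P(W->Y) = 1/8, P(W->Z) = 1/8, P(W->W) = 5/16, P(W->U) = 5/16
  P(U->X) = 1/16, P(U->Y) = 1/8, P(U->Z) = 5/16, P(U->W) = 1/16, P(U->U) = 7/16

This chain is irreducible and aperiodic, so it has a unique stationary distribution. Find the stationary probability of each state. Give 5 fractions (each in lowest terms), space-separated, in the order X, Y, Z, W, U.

The stationary distribution satisfies pi = pi * P, i.e.:
  pi_X = 1/16*pi_X + 5/16*pi_Y + 3/8*pi_Z + 1/8*pi_W + 1/16*pi_U
  pi_Y = 1/8*pi_X + 1/16*pi_Y + 1/8*pi_Z + 1/8*pi_W + 1/8*pi_U
  pi_Z = 1/16*pi_X + 1/4*pi_Y + 1/16*pi_Z + 1/8*pi_W + 5/16*pi_U
  pi_W = 1/4*pi_X + 1/8*pi_Y + 3/8*pi_Z + 5/16*pi_W + 1/16*pi_U
  pi_U = 1/2*pi_X + 1/4*pi_Y + 1/16*pi_Z + 5/16*pi_W + 7/16*pi_U
with normalization: pi_X + pi_Y + pi_Z + pi_W + pi_U = 1.

Using the first 4 balance equations plus normalization, the linear system A*pi = b is:
  [-15/16, 5/16, 3/8, 1/8, 1/16] . pi = 0
  [1/8, -15/16, 1/8, 1/8, 1/8] . pi = 0
  [1/16, 1/4, -15/16, 1/8, 5/16] . pi = 0
  [1/4, 1/8, 3/8, -11/16, 1/16] . pi = 0
  [1, 1, 1, 1, 1] . pi = 1

Solving yields:
  pi_X = 2373/14705
  pi_Y = 2/17
  pi_Z = 13274/73525
  pi_W = 3069/14705
  pi_U = 24391/73525

Verification (pi * P):
  2373/14705*1/16 + 2/17*5/16 + 13274/73525*3/8 + 3069/14705*1/8 + 24391/73525*1/16 = 2373/14705 = pi_X  (ok)
  2373/14705*1/8 + 2/17*1/16 + 13274/73525*1/8 + 3069/14705*1/8 + 24391/73525*1/8 = 2/17 = pi_Y  (ok)
  2373/14705*1/16 + 2/17*1/4 + 13274/73525*1/16 + 3069/14705*1/8 + 24391/73525*5/16 = 13274/73525 = pi_Z  (ok)
  2373/14705*1/4 + 2/17*1/8 + 13274/73525*3/8 + 3069/14705*5/16 + 24391/73525*1/16 = 3069/14705 = pi_W  (ok)
  2373/14705*1/2 + 2/17*1/4 + 13274/73525*1/16 + 3069/14705*5/16 + 24391/73525*7/16 = 24391/73525 = pi_U  (ok)

Answer: 2373/14705 2/17 13274/73525 3069/14705 24391/73525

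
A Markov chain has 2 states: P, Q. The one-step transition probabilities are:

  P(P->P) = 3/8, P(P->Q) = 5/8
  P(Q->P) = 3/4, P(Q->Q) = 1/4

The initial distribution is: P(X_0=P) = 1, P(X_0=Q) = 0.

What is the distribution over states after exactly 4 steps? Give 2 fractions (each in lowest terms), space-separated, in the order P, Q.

Answer: 2271/4096 1825/4096

Derivation:
Propagating the distribution step by step (d_{t+1} = d_t * P):
d_0 = (P=1, Q=0)
  d_1[P] = 1*3/8 + 0*3/4 = 3/8
  d_1[Q] = 1*5/8 + 0*1/4 = 5/8
d_1 = (P=3/8, Q=5/8)
  d_2[P] = 3/8*3/8 + 5/8*3/4 = 39/64
  d_2[Q] = 3/8*5/8 + 5/8*1/4 = 25/64
d_2 = (P=39/64, Q=25/64)
  d_3[P] = 39/64*3/8 + 25/64*3/4 = 267/512
  d_3[Q] = 39/64*5/8 + 25/64*1/4 = 245/512
d_3 = (P=267/512, Q=245/512)
  d_4[P] = 267/512*3/8 + 245/512*3/4 = 2271/4096
  d_4[Q] = 267/512*5/8 + 245/512*1/4 = 1825/4096
d_4 = (P=2271/4096, Q=1825/4096)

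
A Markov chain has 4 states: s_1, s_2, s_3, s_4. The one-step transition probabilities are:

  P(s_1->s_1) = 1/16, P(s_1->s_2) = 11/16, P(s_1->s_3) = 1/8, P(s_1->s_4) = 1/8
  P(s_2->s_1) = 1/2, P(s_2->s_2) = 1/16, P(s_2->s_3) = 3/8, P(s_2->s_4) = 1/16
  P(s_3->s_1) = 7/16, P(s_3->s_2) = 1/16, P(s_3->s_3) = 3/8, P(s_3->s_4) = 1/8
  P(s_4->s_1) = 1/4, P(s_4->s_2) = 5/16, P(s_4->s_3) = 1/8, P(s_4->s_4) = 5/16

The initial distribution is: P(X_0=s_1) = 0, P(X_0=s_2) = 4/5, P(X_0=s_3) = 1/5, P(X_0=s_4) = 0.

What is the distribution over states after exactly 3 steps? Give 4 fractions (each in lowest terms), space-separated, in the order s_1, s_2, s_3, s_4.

Answer: 7057/20480 2551/10240 717/2560 517/4096

Derivation:
Propagating the distribution step by step (d_{t+1} = d_t * P):
d_0 = (s_1=0, s_2=4/5, s_3=1/5, s_4=0)
  d_1[s_1] = 0*1/16 + 4/5*1/2 + 1/5*7/16 + 0*1/4 = 39/80
  d_1[s_2] = 0*11/16 + 4/5*1/16 + 1/5*1/16 + 0*5/16 = 1/16
  d_1[s_3] = 0*1/8 + 4/5*3/8 + 1/5*3/8 + 0*1/8 = 3/8
  d_1[s_4] = 0*1/8 + 4/5*1/16 + 1/5*1/8 + 0*5/16 = 3/40
d_1 = (s_1=39/80, s_2=1/16, s_3=3/8, s_4=3/40)
  d_2[s_1] = 39/80*1/16 + 1/16*1/2 + 3/8*7/16 + 3/40*1/4 = 313/1280
  d_2[s_2] = 39/80*11/16 + 1/16*1/16 + 3/8*1/16 + 3/40*5/16 = 247/640
  d_2[s_3] = 39/80*1/8 + 1/16*3/8 + 3/8*3/8 + 3/40*1/8 = 15/64
  d_2[s_4] = 39/80*1/8 + 1/16*1/16 + 3/8*1/8 + 3/40*5/16 = 173/1280
d_2 = (s_1=313/1280, s_2=247/640, s_3=15/64, s_4=173/1280)
  d_3[s_1] = 313/1280*1/16 + 247/640*1/2 + 15/64*7/16 + 173/1280*1/4 = 7057/20480
  d_3[s_2] = 313/1280*11/16 + 247/640*1/16 + 15/64*1/16 + 173/1280*5/16 = 2551/10240
  d_3[s_3] = 313/1280*1/8 + 247/640*3/8 + 15/64*3/8 + 173/1280*1/8 = 717/2560
  d_3[s_4] = 313/1280*1/8 + 247/640*1/16 + 15/64*1/8 + 173/1280*5/16 = 517/4096
d_3 = (s_1=7057/20480, s_2=2551/10240, s_3=717/2560, s_4=517/4096)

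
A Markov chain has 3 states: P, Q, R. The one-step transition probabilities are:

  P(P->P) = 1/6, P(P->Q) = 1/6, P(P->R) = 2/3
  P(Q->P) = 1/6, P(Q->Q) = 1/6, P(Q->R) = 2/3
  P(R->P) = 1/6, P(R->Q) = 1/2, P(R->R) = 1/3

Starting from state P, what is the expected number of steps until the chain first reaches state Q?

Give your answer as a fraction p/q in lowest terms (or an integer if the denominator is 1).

Let h_i = expected steps to first reach Q from state i.
Boundary: h_Q = 0.
First-step equations for the other states:
  h_P = 1 + 1/6*h_P + 1/6*h_Q + 2/3*h_R
  h_R = 1 + 1/6*h_P + 1/2*h_Q + 1/3*h_R

Substituting h_Q = 0 and rearranging gives the linear system (I - Q) h = 1:
  [5/6, -2/3] . (h_P, h_R) = 1
  [-1/6, 2/3] . (h_P, h_R) = 1

Solving yields:
  h_P = 3
  h_R = 9/4

Starting state is P, so the expected hitting time is h_P = 3.

Answer: 3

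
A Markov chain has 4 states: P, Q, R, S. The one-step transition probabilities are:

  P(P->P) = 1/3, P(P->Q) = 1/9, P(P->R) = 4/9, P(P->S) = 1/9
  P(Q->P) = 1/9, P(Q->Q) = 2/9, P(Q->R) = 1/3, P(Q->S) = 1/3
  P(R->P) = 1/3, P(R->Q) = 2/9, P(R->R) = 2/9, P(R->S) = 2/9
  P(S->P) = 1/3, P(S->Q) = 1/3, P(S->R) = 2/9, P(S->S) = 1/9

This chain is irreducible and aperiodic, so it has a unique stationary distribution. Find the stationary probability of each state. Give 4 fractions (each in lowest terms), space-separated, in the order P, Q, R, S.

Answer: 223/779 165/779 241/779 150/779

Derivation:
The stationary distribution satisfies pi = pi * P, i.e.:
  pi_P = 1/3*pi_P + 1/9*pi_Q + 1/3*pi_R + 1/3*pi_S
  pi_Q = 1/9*pi_P + 2/9*pi_Q + 2/9*pi_R + 1/3*pi_S
  pi_R = 4/9*pi_P + 1/3*pi_Q + 2/9*pi_R + 2/9*pi_S
  pi_S = 1/9*pi_P + 1/3*pi_Q + 2/9*pi_R + 1/9*pi_S
with normalization: pi_P + pi_Q + pi_R + pi_S = 1.

Using the first 3 balance equations plus normalization, the linear system A*pi = b is:
  [-2/3, 1/9, 1/3, 1/3] . pi = 0
  [1/9, -7/9, 2/9, 1/3] . pi = 0
  [4/9, 1/3, -7/9, 2/9] . pi = 0
  [1, 1, 1, 1] . pi = 1

Solving yields:
  pi_P = 223/779
  pi_Q = 165/779
  pi_R = 241/779
  pi_S = 150/779

Verification (pi * P):
  223/779*1/3 + 165/779*1/9 + 241/779*1/3 + 150/779*1/3 = 223/779 = pi_P  (ok)
  223/779*1/9 + 165/779*2/9 + 241/779*2/9 + 150/779*1/3 = 165/779 = pi_Q  (ok)
  223/779*4/9 + 165/779*1/3 + 241/779*2/9 + 150/779*2/9 = 241/779 = pi_R  (ok)
  223/779*1/9 + 165/779*1/3 + 241/779*2/9 + 150/779*1/9 = 150/779 = pi_S  (ok)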